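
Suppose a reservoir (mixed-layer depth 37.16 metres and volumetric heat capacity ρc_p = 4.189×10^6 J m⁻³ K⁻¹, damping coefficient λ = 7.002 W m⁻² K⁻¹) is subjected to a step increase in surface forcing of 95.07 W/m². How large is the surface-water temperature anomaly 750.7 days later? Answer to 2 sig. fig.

13 K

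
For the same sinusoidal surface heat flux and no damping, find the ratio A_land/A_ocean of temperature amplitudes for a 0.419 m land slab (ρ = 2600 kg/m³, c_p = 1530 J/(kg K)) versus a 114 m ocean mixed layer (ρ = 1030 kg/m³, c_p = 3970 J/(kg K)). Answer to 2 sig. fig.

280

C_ocean = 1030 × 3970 × 114 = 4.66×10^8 J/(m²·K).
C_land = 2600 × 1530 × 0.419 = 1.67×10^6 J/(m²·K).
Undamped amplitude ∝ 1/C, so A_land/A_ocean = C_ocean/C_land = 280.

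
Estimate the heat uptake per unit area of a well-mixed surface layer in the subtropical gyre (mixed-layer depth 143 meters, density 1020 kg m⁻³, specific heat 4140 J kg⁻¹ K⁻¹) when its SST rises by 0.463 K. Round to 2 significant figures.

Areal heat capacity C = ρ c_p D = 1020 × 4140 × 143 = 6.04×10^8 J/(m²·K).
ΔQ = C ΔT = 6.04×10^8 × 0.463 = 2.80×10^8 J/m².

2.8×10^8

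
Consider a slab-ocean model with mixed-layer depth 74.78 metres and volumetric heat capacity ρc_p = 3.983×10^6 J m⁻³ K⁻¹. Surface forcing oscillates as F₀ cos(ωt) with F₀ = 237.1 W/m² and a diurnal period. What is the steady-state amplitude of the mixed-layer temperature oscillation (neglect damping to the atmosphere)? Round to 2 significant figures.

Areal heat capacity C = ρc_p × D = 3.983×10^6 × 74.78 = 2.98×10^8 J/(m^2 K).
Angular frequency ω = 2π / T = 2π / 86400 s = 7.27×10^-5 s⁻¹.
Cω = 2.98×10^8 × 7.27×10^-5 = 21700 W/(m²·K).
Amplitude A = F₀ / (Cω) = 237.1 / 21700 = 0.0109 K.

0.011 K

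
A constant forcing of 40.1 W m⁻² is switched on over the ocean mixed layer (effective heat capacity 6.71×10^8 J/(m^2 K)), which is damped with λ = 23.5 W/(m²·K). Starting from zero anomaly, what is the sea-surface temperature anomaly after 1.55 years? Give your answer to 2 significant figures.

Areal heat capacity C = 6.71×10^8 J/(m^2 K) (given).
τ = C / λ = 6.71×10^8 / 23.5 = 2.86×10^7 s.
Equilibrium anomaly ΔT_eq = F / λ = 40.1 / 23.5 = 1.71 K.
t = 1.55 years = 4.89×10^7 s, so t/τ = 1.71.
ΔT(t) = ΔT_eq (1 − e^(−t/τ)) = 1.71 × (1 − e^−1.71) = 1.40 K.

1.4 K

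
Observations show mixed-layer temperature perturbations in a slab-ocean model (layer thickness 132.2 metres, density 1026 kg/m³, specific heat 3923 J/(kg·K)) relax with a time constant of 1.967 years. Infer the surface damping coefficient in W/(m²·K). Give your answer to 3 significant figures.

8.57

Areal heat capacity C = ρ c_p D = 1026 × 3923 × 132.2 = 5.32×10^8 J m⁻² K⁻¹.
τ = 1.967 years = 6.21×10^7 s.
λ = C / τ = 5.32×10^8 / 6.21×10^7 = 8.57 W/(m²·K).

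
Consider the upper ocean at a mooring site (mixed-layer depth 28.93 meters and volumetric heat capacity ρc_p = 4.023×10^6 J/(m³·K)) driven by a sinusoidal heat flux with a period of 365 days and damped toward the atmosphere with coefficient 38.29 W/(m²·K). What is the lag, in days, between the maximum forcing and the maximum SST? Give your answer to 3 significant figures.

31.6 days

Areal heat capacity C = ρc_p × D = 4.023×10^6 × 28.93 = 1.16×10^8 J/(m^2 K).
ω = 2π / 3.15×10^7 s = 1.99×10^-7 s⁻¹.
Phase lag φ = arctan(Cω/λ) = arctan(23.2/38.29) = 0.545 rad.
Time lag = φ / ω = 0.545 / 1.99×10^-7 = 2.73×10^6 s = 31.6 days.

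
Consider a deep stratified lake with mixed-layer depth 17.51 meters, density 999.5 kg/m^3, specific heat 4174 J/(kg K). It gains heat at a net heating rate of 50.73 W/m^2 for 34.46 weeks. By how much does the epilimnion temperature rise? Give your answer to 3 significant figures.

14.5 K

Areal heat capacity C = ρ c_p D = 999.5 × 4174 × 17.51 = 7.31×10^7 J m⁻² K⁻¹.
Net heat input Q = F Δt = 50.73 × (34.46 weeks × 6.048×10^5 s/week) = 1.06×10^9 J/m².
ΔT = Q / C = 1.06×10^9 / 7.31×10^7 = 14.5 K.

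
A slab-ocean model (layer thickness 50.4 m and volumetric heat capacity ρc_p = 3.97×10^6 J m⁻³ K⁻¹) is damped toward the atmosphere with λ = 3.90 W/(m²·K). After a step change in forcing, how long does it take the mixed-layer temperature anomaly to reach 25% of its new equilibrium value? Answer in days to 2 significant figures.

170 days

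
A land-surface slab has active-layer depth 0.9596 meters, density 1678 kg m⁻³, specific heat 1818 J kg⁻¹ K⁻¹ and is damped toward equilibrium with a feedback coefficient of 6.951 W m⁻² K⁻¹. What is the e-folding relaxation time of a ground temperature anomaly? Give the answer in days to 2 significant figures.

4.9 days

Areal heat capacity C = ρ c_p D = 1678 × 1818 × 0.9596 = 2.93×10^6 J/(m^2 K).
Relaxation time τ = C / λ = 2.93×10^6 / 6.951 = 4.21×10^5 s.
In days: 4.21×10^5 s / (86400 s/day) = 4.87 days.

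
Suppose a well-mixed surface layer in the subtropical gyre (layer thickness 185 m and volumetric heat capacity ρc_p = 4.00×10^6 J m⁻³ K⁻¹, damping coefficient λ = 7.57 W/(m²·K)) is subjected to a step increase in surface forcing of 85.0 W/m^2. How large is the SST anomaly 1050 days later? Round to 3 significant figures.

6.79 K

Areal heat capacity C = ρc_p × D = 4.00×10^6 × 185 = 7.40×10^8 J m⁻² K⁻¹.
τ = C / λ = 7.40×10^8 / 7.57 = 9.78×10^7 s.
Equilibrium anomaly ΔT_eq = F / λ = 85.0 / 7.57 = 11.2 K.
t = 1050 days = 9.07×10^7 s, so t/τ = 0.928.
ΔT(t) = ΔT_eq (1 − e^(−t/τ)) = 11.2 × (1 − e^−0.928) = 6.79 K.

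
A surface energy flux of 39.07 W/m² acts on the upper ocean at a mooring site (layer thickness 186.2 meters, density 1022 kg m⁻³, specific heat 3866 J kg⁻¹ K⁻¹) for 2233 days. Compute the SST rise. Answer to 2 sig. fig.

Areal heat capacity C = ρ c_p D = 1022 × 3866 × 186.2 = 7.36×10^8 J/(m²·K).
Net heat input Q = F Δt = 39.07 × (2233 days × 86400 s/day) = 7.54×10^9 J/m².
ΔT = Q / C = 7.54×10^9 / 7.36×10^8 = 10.2 K.

10 K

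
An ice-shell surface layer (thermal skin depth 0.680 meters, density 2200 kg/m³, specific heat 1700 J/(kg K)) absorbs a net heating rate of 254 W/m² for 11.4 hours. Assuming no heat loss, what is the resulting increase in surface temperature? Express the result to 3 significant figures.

Areal heat capacity C = ρ c_p D = 2200 × 1700 × 0.680 = 2.54×10^6 J m⁻² K⁻¹.
Net heat input Q = F Δt = 254 × (11.4 hours × 3600 s/hour) = 1.04×10^7 J/m².
ΔT = Q / C = 1.04×10^7 / 2.54×10^6 = 4.10 K.

4.10 K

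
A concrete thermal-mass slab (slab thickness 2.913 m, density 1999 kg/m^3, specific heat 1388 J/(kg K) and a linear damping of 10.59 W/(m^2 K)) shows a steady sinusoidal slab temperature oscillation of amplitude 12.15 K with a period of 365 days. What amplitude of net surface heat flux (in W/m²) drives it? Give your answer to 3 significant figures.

130

Areal heat capacity C = ρ c_p D = 1999 × 1388 × 2.913 = 8.08×10^6 J/(m^2 K).
ω = 2π / 3.15×10^7 s = 1.99×10^-7 s⁻¹.
√((Cω)² + λ²) = √((1.61)² + 10.59²) = 10.7 W/(m²·K).
F₀ = A × √((Cω)²+λ²) = 12.15 × 10.7 = 130 W/m².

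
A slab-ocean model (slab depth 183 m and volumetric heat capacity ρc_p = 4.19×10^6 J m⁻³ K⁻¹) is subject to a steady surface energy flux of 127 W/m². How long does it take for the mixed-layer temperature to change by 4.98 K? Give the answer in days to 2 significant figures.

Areal heat capacity C = ρc_p × D = 4.19×10^6 × 183 = 7.67×10^8 J m⁻² K⁻¹.
Time required: Δt = C ΔT / F = 7.67×10^8 × 4.98 / 127 = 3.01×10^7 s.
In days: 3.01×10^7 s / (86400 s/day) = 348 days.

350 days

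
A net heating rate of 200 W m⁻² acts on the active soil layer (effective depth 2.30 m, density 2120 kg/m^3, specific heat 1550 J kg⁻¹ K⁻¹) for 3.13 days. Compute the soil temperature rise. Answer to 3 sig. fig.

7.16 K

Areal heat capacity C = ρ c_p D = 2120 × 1550 × 2.30 = 7.56×10^6 J/(m²·K).
Net heat input Q = F Δt = 200 × (3.13 days × 86400 s/day) = 5.41×10^7 J/m².
ΔT = Q / C = 5.41×10^7 / 7.56×10^6 = 7.16 K.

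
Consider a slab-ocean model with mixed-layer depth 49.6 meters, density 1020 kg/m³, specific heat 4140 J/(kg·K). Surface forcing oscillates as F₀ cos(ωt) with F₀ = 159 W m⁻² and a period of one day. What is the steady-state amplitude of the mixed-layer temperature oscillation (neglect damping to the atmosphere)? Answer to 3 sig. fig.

0.0104 K

Areal heat capacity C = ρ c_p D = 1020 × 4140 × 49.6 = 2.09×10^8 J/(m^2 K).
Angular frequency ω = 2π / T = 2π / 86400 s = 7.27×10^-5 s⁻¹.
Cω = 2.09×10^8 × 7.27×10^-5 = 15200 W/(m²·K).
Amplitude A = F₀ / (Cω) = 159 / 15200 = 0.0104 K.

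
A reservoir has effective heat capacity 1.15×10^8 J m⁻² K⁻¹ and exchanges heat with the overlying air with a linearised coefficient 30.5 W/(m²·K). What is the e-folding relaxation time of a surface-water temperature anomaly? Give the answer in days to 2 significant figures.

44 days

Areal heat capacity C = 1.15×10^8 J m⁻² K⁻¹ (given).
Relaxation time τ = C / λ = 1.15×10^8 / 30.5 = 3.77×10^6 s.
In days: 3.77×10^6 s / (86400 s/day) = 43.6 days.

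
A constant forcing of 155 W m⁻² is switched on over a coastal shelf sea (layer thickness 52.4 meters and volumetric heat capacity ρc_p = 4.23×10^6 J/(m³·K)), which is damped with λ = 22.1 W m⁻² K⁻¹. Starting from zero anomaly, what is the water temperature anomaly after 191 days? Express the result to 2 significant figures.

Areal heat capacity C = ρc_p × D = 4.23×10^6 × 52.4 = 2.22×10^8 J m⁻² K⁻¹.
τ = C / λ = 2.22×10^8 / 22.1 = 1.00×10^7 s.
Equilibrium anomaly ΔT_eq = F / λ = 155 / 22.1 = 7.01 K.
t = 191 days = 1.65×10^7 s, so t/τ = 1.65.
ΔT(t) = ΔT_eq (1 − e^(−t/τ)) = 7.01 × (1 − e^−1.65) = 5.66 K.

5.7 K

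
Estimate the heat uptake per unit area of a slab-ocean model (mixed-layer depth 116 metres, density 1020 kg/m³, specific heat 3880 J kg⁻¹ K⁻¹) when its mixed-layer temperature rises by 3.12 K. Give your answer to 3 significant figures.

Areal heat capacity C = ρ c_p D = 1020 × 3880 × 116 = 4.59×10^8 J/(m²·K).
ΔQ = C ΔT = 4.59×10^8 × 3.12 = 1.43×10^9 J/m².

1.43×10^9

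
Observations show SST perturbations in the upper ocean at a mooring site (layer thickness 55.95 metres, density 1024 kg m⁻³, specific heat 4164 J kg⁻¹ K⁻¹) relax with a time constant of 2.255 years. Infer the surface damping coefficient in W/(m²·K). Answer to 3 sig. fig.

3.35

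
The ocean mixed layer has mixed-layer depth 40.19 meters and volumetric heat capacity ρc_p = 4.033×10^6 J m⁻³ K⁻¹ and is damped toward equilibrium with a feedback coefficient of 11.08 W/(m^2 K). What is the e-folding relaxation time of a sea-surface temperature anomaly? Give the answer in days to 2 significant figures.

170 days

Areal heat capacity C = ρc_p × D = 4.033×10^6 × 40.19 = 1.62×10^8 J m⁻² K⁻¹.
Relaxation time τ = C / λ = 1.62×10^8 / 11.08 = 1.46×10^7 s.
In days: 1.46×10^7 s / (86400 s/day) = 169 days.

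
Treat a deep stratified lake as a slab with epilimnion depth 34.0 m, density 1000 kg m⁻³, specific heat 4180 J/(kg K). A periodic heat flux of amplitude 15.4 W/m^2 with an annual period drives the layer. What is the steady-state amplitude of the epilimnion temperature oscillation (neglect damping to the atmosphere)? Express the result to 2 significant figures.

Areal heat capacity C = ρ c_p D = 1000 × 4180 × 34.0 = 1.42×10^8 J/(m²·K).
Angular frequency ω = 2π / T = 2π / 3.15×10^7 s = 1.99×10^-7 s⁻¹.
Cω = 1.42×10^8 × 1.99×10^-7 = 28.3 W/(m²·K).
Amplitude A = F₀ / (Cω) = 15.4 / 28.3 = 0.544 K.

0.54 K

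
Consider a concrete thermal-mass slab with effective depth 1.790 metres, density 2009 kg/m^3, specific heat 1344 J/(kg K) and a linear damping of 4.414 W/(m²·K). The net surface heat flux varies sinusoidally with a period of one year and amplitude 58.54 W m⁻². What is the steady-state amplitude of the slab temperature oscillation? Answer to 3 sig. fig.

13.0 K

Areal heat capacity C = ρ c_p D = 2009 × 1344 × 1.790 = 4.83×10^6 J m⁻² K⁻¹.
Angular frequency ω = 2π / T = 2π / 3.15×10^7 s = 1.99×10^-7 s⁻¹.
√((Cω)² + λ²) = √((0.963)² + 4.414²) = 4.52 W/(m²·K).
Amplitude A = F₀ / √((Cω)²+λ²) = 58.54 / 4.52 = 13.0 K.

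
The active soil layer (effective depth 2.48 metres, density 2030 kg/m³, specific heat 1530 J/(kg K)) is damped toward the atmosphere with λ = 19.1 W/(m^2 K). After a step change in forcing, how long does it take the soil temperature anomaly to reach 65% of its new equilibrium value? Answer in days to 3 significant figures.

4.90 days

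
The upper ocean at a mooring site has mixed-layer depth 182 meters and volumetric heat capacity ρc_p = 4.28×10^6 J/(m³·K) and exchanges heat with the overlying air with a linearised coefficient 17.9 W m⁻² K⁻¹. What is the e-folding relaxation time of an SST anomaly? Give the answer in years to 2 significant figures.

Areal heat capacity C = ρc_p × D = 4.28×10^6 × 182 = 7.79×10^8 J m⁻² K⁻¹.
Relaxation time τ = C / λ = 7.79×10^8 / 17.9 = 4.35×10^7 s.
In years: 4.35×10^7 s / (3.156×10^7 s/year) = 1.38 years.

1.4 years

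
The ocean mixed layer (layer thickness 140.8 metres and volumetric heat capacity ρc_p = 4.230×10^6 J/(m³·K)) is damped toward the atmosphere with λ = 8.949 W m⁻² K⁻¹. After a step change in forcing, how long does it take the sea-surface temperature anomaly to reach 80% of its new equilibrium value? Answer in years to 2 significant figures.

Areal heat capacity C = ρc_p × D = 4.230×10^6 × 140.8 = 5.96×10^8 J/(m²·K).
τ = C / λ = 5.96×10^8 / 8.949 = 6.66×10^7 s.
Fraction reached: 1 − e^(−t/τ) = 0.80 ⇒ t = −τ ln(1 − 0.80) = τ × 1.61.
t = 1.07×10^8 s = 3.39 years.

3.4 years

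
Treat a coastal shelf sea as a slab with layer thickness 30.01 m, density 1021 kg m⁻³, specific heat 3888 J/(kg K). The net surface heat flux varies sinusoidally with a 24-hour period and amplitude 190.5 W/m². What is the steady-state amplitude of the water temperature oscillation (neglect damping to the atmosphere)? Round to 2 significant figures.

0.022 K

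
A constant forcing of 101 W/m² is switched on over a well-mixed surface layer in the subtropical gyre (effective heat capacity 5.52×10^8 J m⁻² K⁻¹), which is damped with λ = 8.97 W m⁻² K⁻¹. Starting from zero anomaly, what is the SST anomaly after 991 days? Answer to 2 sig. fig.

Areal heat capacity C = 5.52×10^8 J m⁻² K⁻¹ (given).
τ = C / λ = 5.52×10^8 / 8.97 = 6.15×10^7 s.
Equilibrium anomaly ΔT_eq = F / λ = 101 / 8.97 = 11.3 K.
t = 991 days = 8.56×10^7 s, so t/τ = 1.39.
ΔT(t) = ΔT_eq (1 − e^(−t/τ)) = 11.3 × (1 − e^−1.39) = 8.46 K.

8.5 K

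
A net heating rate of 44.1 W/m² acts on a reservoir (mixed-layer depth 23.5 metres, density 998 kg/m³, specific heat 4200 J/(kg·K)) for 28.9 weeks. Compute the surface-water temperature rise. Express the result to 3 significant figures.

Areal heat capacity C = ρ c_p D = 998 × 4200 × 23.5 = 9.85×10^7 J/(m²·K).
Net heat input Q = F Δt = 44.1 × (28.9 weeks × 6.048×10^5 s/week) = 7.71×10^8 J/m².
ΔT = Q / C = 7.71×10^8 / 9.85×10^7 = 7.83 K.

7.83 K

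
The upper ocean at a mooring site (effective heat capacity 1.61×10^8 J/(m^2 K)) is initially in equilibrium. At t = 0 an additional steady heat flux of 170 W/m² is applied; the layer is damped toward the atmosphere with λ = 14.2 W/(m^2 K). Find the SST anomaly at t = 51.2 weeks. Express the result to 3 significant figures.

Areal heat capacity C = 1.61×10^8 J/(m^2 K) (given).
τ = C / λ = 1.61×10^8 / 14.2 = 1.13×10^7 s.
Equilibrium anomaly ΔT_eq = F / λ = 170 / 14.2 = 12.0 K.
t = 51.2 weeks = 3.10×10^7 s, so t/τ = 2.73.
ΔT(t) = ΔT_eq (1 − e^(−t/τ)) = 12.0 × (1 − e^−2.73) = 11.2 K.

11.2 K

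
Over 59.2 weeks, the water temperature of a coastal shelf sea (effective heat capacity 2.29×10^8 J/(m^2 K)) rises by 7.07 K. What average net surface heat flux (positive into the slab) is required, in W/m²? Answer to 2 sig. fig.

45

Areal heat capacity C = 2.29×10^8 J/(m^2 K) (given).
Required heat per unit area: Q = C ΔT = 2.29×10^8 × 7.07 = 1.62×10^9 J/m².
Flux F = Q / Δt = 1.62×10^9 / 3.58×10^7 s = 45.2 W/m².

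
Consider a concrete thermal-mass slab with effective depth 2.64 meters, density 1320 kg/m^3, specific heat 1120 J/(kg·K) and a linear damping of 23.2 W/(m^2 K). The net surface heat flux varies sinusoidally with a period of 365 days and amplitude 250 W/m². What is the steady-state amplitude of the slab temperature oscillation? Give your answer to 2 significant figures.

Areal heat capacity C = ρ c_p D = 1320 × 1120 × 2.64 = 3.90×10^6 J/(m²·K).
Angular frequency ω = 2π / T = 2π / 3.15×10^7 s = 1.99×10^-7 s⁻¹.
√((Cω)² + λ²) = √((0.778)² + 23.2²) = 23.2 W/(m²·K).
Amplitude A = F₀ / √((Cω)²+λ²) = 250 / 23.2 = 10.8 K.

11 K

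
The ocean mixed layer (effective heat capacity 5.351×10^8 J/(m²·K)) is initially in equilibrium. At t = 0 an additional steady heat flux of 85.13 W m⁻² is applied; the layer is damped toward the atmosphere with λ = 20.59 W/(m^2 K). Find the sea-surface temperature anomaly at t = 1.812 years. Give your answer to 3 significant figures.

Areal heat capacity C = 5.351×10^8 J/(m²·K) (given).
τ = C / λ = 5.35×10^8 / 20.59 = 2.60×10^7 s.
Equilibrium anomaly ΔT_eq = F / λ = 85.13 / 20.59 = 4.13 K.
t = 1.812 years = 5.72×10^7 s, so t/τ = 2.20.
ΔT(t) = ΔT_eq (1 − e^(−t/τ)) = 4.13 × (1 − e^−2.20) = 3.68 K.

3.68 K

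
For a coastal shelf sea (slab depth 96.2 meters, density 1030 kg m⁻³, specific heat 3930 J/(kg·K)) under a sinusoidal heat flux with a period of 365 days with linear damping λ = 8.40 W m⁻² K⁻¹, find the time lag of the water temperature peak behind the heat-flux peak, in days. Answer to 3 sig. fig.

Areal heat capacity C = ρ c_p D = 1030 × 3930 × 96.2 = 3.89×10^8 J m⁻² K⁻¹.
ω = 2π / 3.15×10^7 s = 1.99×10^-7 s⁻¹.
Phase lag φ = arctan(Cω/λ) = arctan(77.6/8.40) = 1.46 rad.
Time lag = φ / ω = 1.46 / 1.99×10^-7 = 7.34×10^6 s = 85.0 days.

85.0 days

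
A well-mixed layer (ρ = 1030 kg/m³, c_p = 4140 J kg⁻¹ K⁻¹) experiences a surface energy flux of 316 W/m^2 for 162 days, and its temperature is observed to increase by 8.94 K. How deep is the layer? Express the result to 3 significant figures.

Heat input Q = F Δt = 316 × 1.40×10^7 s = 4.42×10^9 J/m².
Required areal heat capacity C = Q / ΔT = 4.95×10^8 J/(m²·K).
Depth D = C / (ρ c_p) = 4.95×10^8 / (1030 × 4140) = 116 m.

116 m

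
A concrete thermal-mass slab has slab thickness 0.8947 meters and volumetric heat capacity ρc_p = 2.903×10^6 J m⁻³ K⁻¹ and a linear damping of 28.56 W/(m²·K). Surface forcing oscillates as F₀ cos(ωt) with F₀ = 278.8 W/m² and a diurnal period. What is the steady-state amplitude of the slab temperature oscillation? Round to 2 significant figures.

1.5 K

Areal heat capacity C = ρc_p × D = 2.903×10^6 × 0.8947 = 2.60×10^6 J/(m²·K).
Angular frequency ω = 2π / T = 2π / 86400 s = 7.27×10^-5 s⁻¹.
√((Cω)² + λ²) = √((189)² + 28.56²) = 191 W/(m²·K).
Amplitude A = F₀ / √((Cω)²+λ²) = 278.8 / 191 = 1.46 K.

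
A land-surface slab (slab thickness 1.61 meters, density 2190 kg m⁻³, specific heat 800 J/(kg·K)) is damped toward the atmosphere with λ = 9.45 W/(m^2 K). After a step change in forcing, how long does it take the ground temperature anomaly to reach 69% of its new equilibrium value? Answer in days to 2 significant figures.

Areal heat capacity C = ρ c_p D = 2190 × 800 × 1.61 = 2.82×10^6 J/(m^2 K).
τ = C / λ = 2.82×10^6 / 9.45 = 2.98×10^5 s.
Fraction reached: 1 − e^(−t/τ) = 0.69 ⇒ t = −τ ln(1 − 0.69) = τ × 1.17.
t = 3.50×10^5 s = 4.05 days.

4.0 days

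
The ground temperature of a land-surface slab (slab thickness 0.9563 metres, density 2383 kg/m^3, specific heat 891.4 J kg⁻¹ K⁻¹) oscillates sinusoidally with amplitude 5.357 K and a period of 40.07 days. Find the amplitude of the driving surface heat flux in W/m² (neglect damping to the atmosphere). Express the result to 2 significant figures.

Areal heat capacity C = ρ c_p D = 2383 × 891.4 × 0.9563 = 2.03×10^6 J/(m²·K).
ω = 2π / 3.46×10^6 s = 1.81×10^-6 s⁻¹.
Cω = 2.03×10^6 × 1.81×10^-6 = 3.69 W/(m²·K).
F₀ = A × Cω = 5.357 × 3.69 = 19.7 W/m².

20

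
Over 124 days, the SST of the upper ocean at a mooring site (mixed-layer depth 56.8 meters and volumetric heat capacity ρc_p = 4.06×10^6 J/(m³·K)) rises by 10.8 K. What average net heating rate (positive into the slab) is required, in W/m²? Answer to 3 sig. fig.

232

Areal heat capacity C = ρc_p × D = 4.06×10^6 × 56.8 = 2.31×10^8 J m⁻² K⁻¹.
Required heat per unit area: Q = C ΔT = 2.31×10^8 × 10.8 = 2.49×10^9 J/m².
Flux F = Q / Δt = 2.49×10^9 / 1.07×10^7 s = 232 W/m².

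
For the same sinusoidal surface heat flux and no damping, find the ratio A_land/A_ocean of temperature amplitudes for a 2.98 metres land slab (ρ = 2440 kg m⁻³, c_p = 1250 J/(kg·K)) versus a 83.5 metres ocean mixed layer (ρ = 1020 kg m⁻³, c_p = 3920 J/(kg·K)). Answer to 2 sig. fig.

C_ocean = 1020 × 3920 × 83.5 = 3.34×10^8 J/(m²·K).
C_land = 2440 × 1250 × 2.98 = 9.09×10^6 J/(m²·K).
Undamped amplitude ∝ 1/C, so A_land/A_ocean = C_ocean/C_land = 36.7.

37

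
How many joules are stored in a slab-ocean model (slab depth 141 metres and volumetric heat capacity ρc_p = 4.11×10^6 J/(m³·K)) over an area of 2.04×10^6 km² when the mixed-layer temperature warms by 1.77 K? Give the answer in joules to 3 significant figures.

2.09×10^21 J

Areal heat capacity C = ρc_p × D = 4.11×10^6 × 141 = 5.80×10^8 J/(m²·K).
Heat per unit area: q = C ΔT = 5.80×10^8 × 1.77 = 1.03×10^9 J/m².
Total heat: Q = q × A = 1.03×10^9 × (2.04×10^6 × 10⁶ m²) = 2.09×10^21 J.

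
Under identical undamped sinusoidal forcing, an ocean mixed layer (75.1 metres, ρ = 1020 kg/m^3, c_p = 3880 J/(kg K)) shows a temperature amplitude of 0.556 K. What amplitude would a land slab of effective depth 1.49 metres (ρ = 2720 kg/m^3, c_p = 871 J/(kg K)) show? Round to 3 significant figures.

C_ocean = 2.97×10^8 J/(m²·K); C_land = 3.53×10^6 J/(m²·K).
A ∝ 1/C ⇒ A_land = A_ocean × C_ocean/C_land = 0.556 × 84.2 = 46.8 K.

46.8 K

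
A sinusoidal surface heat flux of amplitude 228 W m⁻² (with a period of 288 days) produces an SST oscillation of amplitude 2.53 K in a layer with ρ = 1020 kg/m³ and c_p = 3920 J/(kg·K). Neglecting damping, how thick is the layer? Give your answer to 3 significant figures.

89.3 m

ω = 2π / 2.49×10^7 s = 2.53×10^-7 s⁻¹.
Required C = F₀ / (A ω) = 228 / (2.53 × 2.53×10^-7) = 3.57×10^8 J/(m²·K).
D = C / (ρ c_p) = 3.57×10^8 / (1020 × 3920) = 89.3 m.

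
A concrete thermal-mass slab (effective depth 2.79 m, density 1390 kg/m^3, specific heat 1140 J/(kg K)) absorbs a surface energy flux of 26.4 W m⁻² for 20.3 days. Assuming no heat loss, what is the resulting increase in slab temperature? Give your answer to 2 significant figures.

Areal heat capacity C = ρ c_p D = 1390 × 1140 × 2.79 = 4.42×10^6 J/(m²·K).
Net heat input Q = F Δt = 26.4 × (20.3 days × 86400 s/day) = 4.63×10^7 J/m².
ΔT = Q / C = 4.63×10^7 / 4.42×10^6 = 10.5 K.

10 K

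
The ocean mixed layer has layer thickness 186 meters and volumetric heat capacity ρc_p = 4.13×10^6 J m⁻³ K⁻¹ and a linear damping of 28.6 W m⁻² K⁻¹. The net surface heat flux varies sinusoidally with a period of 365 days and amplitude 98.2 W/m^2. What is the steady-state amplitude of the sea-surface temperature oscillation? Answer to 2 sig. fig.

0.63 K

Areal heat capacity C = ρc_p × D = 4.13×10^6 × 186 = 7.68×10^8 J m⁻² K⁻¹.
Angular frequency ω = 2π / T = 2π / 3.15×10^7 s = 1.99×10^-7 s⁻¹.
√((Cω)² + λ²) = √((153)² + 28.6²) = 156 W/(m²·K).
Amplitude A = F₀ / √((Cω)²+λ²) = 98.2 / 156 = 0.631 K.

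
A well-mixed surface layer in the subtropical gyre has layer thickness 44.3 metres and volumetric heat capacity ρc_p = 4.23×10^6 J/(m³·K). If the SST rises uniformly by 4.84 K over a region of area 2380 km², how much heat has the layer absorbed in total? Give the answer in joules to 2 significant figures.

Areal heat capacity C = ρc_p × D = 4.23×10^6 × 44.3 = 1.87×10^8 J/(m^2 K).
Heat per unit area: q = C ΔT = 1.87×10^8 × 4.84 = 9.07×10^8 J/m².
Total heat: Q = q × A = 9.07×10^8 × (2380 × 10⁶ m²) = 2.16×10^18 J.

2.2×10^18 J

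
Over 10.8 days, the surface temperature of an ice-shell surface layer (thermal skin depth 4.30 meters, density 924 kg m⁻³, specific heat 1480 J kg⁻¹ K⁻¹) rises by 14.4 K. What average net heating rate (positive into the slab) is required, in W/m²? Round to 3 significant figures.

90.7

Areal heat capacity C = ρ c_p D = 924 × 1480 × 4.30 = 5.88×10^6 J/(m²·K).
Required heat per unit area: Q = C ΔT = 5.88×10^6 × 14.4 = 8.47×10^7 J/m².
Flux F = Q / Δt = 8.47×10^7 / 9.33×10^5 s = 90.7 W/m².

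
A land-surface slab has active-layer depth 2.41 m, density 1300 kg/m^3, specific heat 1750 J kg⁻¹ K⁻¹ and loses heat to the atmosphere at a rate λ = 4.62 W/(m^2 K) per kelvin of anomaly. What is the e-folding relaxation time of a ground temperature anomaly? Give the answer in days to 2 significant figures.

14 days

Areal heat capacity C = ρ c_p D = 1300 × 1750 × 2.41 = 5.48×10^6 J m⁻² K⁻¹.
Relaxation time τ = C / λ = 5.48×10^6 / 4.62 = 1.19×10^6 s.
In days: 1.19×10^6 s / (86400 s/day) = 13.7 days.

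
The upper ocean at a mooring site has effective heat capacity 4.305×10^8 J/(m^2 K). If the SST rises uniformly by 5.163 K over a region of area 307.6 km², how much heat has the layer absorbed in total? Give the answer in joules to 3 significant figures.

Areal heat capacity C = 4.305×10^8 J/(m^2 K) (given).
Heat per unit area: q = C ΔT = 4.30×10^8 × 5.163 = 2.22×10^9 J/m².
Total heat: Q = q × A = 2.22×10^9 × (307.6 × 10⁶ m²) = 6.84×10^17 J.

6.84×10^17 J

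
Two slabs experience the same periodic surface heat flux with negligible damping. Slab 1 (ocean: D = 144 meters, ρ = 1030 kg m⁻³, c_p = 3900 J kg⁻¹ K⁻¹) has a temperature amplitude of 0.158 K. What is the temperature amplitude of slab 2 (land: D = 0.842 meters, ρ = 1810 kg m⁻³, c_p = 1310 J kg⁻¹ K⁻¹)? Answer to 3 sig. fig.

C_ocean = 5.78×10^8 J/(m²·K); C_land = 2.00×10^6 J/(m²·K).
A ∝ 1/C ⇒ A_land = A_ocean × C_ocean/C_land = 0.158 × 290 = 45.8 K.

45.8 K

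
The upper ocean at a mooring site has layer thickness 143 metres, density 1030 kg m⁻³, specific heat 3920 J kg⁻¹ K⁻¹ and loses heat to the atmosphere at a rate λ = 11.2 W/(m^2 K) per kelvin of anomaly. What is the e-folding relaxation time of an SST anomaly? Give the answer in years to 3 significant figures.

Areal heat capacity C = ρ c_p D = 1030 × 3920 × 143 = 5.77×10^8 J/(m²·K).
Relaxation time τ = C / λ = 5.77×10^8 / 11.2 = 5.16×10^7 s.
In years: 5.16×10^7 s / (3.156×10^7 s/year) = 1.63 years.

1.63 years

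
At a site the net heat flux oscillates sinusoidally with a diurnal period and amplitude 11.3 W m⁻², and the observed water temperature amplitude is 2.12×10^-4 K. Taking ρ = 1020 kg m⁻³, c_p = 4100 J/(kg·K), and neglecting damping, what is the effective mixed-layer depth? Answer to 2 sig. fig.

ω = 2π / 86400 s = 7.27×10^-5 s⁻¹.
Required C = F₀ / (A ω) = 11.3 / (2.12×10^-4 × 7.27×10^-5) = 7.33×10^8 J/(m²·K).
D = C / (ρ c_p) = 7.33×10^8 / (1020 × 4100) = 175 m.

180 m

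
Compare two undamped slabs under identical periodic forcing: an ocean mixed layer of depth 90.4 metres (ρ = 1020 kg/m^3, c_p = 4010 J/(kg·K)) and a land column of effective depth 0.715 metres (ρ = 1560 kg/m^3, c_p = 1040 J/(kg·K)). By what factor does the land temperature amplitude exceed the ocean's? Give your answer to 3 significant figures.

319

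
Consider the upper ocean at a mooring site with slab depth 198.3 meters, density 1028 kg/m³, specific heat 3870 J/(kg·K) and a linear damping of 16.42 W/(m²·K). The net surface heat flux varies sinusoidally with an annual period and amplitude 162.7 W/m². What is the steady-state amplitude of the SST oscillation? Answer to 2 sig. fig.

Areal heat capacity C = ρ c_p D = 1028 × 3870 × 198.3 = 7.89×10^8 J m⁻² K⁻¹.
Angular frequency ω = 2π / T = 2π / 3.15×10^7 s = 1.99×10^-7 s⁻¹.
√((Cω)² + λ²) = √((157)² + 16.42²) = 158 W/(m²·K).
Amplitude A = F₀ / √((Cω)²+λ²) = 162.7 / 158 = 1.03 K.

1.0 K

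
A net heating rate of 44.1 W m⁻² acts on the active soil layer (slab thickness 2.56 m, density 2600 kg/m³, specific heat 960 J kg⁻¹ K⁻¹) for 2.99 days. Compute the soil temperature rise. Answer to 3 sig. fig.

Areal heat capacity C = ρ c_p D = 2600 × 960 × 2.56 = 6.39×10^6 J/(m^2 K).
Net heat input Q = F Δt = 44.1 × (2.99 days × 86400 s/day) = 1.14×10^7 J/m².
ΔT = Q / C = 1.14×10^7 / 6.39×10^6 = 1.78 K.

1.78 K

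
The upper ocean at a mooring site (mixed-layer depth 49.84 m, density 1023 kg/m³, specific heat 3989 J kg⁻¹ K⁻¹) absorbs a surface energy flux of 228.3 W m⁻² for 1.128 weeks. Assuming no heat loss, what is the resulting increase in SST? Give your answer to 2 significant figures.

Areal heat capacity C = ρ c_p D = 1023 × 3989 × 49.84 = 2.03×10^8 J/(m²·K).
Net heat input Q = F Δt = 228.3 × (1.128 weeks × 6.048×10^5 s/week) = 1.56×10^8 J/m².
ΔT = Q / C = 1.56×10^8 / 2.03×10^8 = 0.766 K.

0.77 K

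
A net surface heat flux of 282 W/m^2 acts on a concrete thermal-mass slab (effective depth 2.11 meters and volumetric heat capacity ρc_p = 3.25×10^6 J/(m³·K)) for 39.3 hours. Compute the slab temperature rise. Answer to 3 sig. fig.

5.82 K

Areal heat capacity C = ρc_p × D = 3.25×10^6 × 2.11 = 6.86×10^6 J m⁻² K⁻¹.
Net heat input Q = F Δt = 282 × (39.3 hours × 3600 s/hour) = 3.99×10^7 J/m².
ΔT = Q / C = 3.99×10^7 / 6.86×10^6 = 5.82 K.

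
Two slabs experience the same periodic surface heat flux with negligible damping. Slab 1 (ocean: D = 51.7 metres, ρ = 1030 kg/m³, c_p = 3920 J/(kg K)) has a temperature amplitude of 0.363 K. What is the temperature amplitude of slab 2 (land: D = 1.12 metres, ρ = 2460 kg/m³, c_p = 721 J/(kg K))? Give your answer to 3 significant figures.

C_ocean = 2.09×10^8 J/(m²·K); C_land = 1.99×10^6 J/(m²·K).
A ∝ 1/C ⇒ A_land = A_ocean × C_ocean/C_land = 0.363 × 105 = 38.1 K.

38.1 K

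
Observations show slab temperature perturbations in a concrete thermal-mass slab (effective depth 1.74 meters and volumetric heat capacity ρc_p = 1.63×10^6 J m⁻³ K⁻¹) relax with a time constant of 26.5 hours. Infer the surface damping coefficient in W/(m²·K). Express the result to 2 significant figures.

30

Areal heat capacity C = ρc_p × D = 1.63×10^6 × 1.74 = 2.84×10^6 J m⁻² K⁻¹.
τ = 26.5 hours = 95400 s.
λ = C / τ = 2.84×10^6 / 95400 = 29.7 W/(m²·K).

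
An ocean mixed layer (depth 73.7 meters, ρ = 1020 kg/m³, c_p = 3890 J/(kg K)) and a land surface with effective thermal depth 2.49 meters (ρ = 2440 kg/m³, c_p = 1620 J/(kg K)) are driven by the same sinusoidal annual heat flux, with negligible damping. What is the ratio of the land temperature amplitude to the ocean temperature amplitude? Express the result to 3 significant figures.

C_ocean = 1020 × 3890 × 73.7 = 2.92×10^8 J/(m²·K).
C_land = 2440 × 1620 × 2.49 = 9.84×10^6 J/(m²·K).
Undamped amplitude ∝ 1/C, so A_land/A_ocean = C_ocean/C_land = 29.7.

29.7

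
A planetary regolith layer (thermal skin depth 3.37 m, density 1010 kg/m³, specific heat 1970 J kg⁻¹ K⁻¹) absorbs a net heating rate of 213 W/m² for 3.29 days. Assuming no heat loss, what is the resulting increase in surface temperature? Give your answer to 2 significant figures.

Areal heat capacity C = ρ c_p D = 1010 × 1970 × 3.37 = 6.71×10^6 J m⁻² K⁻¹.
Net heat input Q = F Δt = 213 × (3.29 days × 86400 s/day) = 6.05×10^7 J/m².
ΔT = Q / C = 6.05×10^7 / 6.71×10^6 = 9.03 K.

9.0 K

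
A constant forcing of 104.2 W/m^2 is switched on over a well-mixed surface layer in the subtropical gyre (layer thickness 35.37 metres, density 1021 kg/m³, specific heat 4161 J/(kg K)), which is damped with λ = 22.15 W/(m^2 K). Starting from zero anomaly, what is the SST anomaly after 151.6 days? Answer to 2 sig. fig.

4.0 K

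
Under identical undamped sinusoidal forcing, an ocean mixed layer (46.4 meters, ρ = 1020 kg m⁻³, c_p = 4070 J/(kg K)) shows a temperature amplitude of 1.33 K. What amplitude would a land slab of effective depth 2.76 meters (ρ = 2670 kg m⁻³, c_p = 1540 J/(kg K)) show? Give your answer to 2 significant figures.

23 K

C_ocean = 1.93×10^8 J/(m²·K); C_land = 1.13×10^7 J/(m²·K).
A ∝ 1/C ⇒ A_land = A_ocean × C_ocean/C_land = 1.33 × 17.0 = 22.6 K.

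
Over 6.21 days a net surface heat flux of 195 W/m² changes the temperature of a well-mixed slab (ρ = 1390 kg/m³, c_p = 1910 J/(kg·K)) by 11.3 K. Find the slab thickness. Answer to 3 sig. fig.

Heat input Q = F Δt = 195 × 5.37×10^5 s = 1.05×10^8 J/m².
Required areal heat capacity C = Q / ΔT = 9.26×10^6 J/(m²·K).
Depth D = C / (ρ c_p) = 9.26×10^6 / (1390 × 1910) = 3.49 m.

3.49 m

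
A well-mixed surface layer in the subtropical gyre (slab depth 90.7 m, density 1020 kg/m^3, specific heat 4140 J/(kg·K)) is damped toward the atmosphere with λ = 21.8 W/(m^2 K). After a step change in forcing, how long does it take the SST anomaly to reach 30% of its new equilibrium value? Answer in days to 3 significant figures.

72.5 days

Areal heat capacity C = ρ c_p D = 1020 × 4140 × 90.7 = 3.83×10^8 J/(m²·K).
τ = C / λ = 3.83×10^8 / 21.8 = 1.76×10^7 s.
Fraction reached: 1 − e^(−t/τ) = 0.30 ⇒ t = −τ ln(1 − 0.30) = τ × 0.357.
t = 6.27×10^6 s = 72.5 days.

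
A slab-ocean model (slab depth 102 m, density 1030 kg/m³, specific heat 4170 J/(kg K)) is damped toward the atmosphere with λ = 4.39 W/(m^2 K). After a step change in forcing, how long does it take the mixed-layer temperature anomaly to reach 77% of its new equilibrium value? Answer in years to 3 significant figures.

4.65 years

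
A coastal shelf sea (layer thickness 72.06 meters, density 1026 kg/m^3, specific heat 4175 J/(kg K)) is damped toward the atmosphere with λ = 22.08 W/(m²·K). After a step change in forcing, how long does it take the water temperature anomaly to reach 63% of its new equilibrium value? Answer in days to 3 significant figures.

161 days

Areal heat capacity C = ρ c_p D = 1026 × 4175 × 72.06 = 3.09×10^8 J/(m²·K).
τ = C / λ = 3.09×10^8 / 22.08 = 1.40×10^7 s.
Fraction reached: 1 − e^(−t/τ) = 0.63 ⇒ t = −τ ln(1 − 0.63) = τ × 0.994.
t = 1.39×10^7 s = 161 days.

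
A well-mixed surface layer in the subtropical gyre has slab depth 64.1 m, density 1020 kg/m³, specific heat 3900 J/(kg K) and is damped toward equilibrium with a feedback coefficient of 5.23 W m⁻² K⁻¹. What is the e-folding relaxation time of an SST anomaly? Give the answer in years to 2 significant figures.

Areal heat capacity C = ρ c_p D = 1020 × 3900 × 64.1 = 2.55×10^8 J m⁻² K⁻¹.
Relaxation time τ = C / λ = 2.55×10^8 / 5.23 = 4.88×10^7 s.
In years: 4.88×10^7 s / (3.156×10^7 s/year) = 1.54 years.

1.5 years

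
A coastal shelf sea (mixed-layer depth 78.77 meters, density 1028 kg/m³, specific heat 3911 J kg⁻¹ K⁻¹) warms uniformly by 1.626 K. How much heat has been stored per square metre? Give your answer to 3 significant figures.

Areal heat capacity C = ρ c_p D = 1028 × 3911 × 78.77 = 3.17×10^8 J/(m²·K).
ΔQ = C ΔT = 3.17×10^8 × 1.626 = 5.15×10^8 J/m².

5.15×10^8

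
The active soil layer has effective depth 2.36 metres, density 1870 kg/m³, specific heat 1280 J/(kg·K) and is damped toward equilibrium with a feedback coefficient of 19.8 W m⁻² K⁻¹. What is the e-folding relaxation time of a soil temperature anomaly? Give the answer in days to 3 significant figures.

Areal heat capacity C = ρ c_p D = 1870 × 1280 × 2.36 = 5.65×10^6 J/(m^2 K).
Relaxation time τ = C / λ = 5.65×10^6 / 19.8 = 2.85×10^5 s.
In days: 2.85×10^5 s / (86400 s/day) = 3.30 days.

3.30 days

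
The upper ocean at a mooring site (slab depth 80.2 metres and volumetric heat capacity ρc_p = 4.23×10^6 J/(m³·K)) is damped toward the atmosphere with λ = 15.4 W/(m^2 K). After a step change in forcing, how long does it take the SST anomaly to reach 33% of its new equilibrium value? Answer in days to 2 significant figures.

100 days

Areal heat capacity C = ρc_p × D = 4.23×10^6 × 80.2 = 3.39×10^8 J m⁻² K⁻¹.
τ = C / λ = 3.39×10^8 / 15.4 = 2.20×10^7 s.
Fraction reached: 1 − e^(−t/τ) = 0.33 ⇒ t = −τ ln(1 − 0.33) = τ × 0.400.
t = 8.82×10^6 s = 102 days.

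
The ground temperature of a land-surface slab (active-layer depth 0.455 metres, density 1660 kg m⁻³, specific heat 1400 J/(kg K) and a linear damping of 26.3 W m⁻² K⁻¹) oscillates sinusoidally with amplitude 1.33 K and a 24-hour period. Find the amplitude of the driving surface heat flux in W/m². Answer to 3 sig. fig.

Areal heat capacity C = ρ c_p D = 1660 × 1400 × 0.455 = 1.06×10^6 J m⁻² K⁻¹.
ω = 2π / 86400 s = 7.27×10^-5 s⁻¹.
√((Cω)² + λ²) = √((76.9)² + 26.3²) = 81.3 W/(m²·K).
F₀ = A × √((Cω)²+λ²) = 1.33 × 81.3 = 108 W/m².

108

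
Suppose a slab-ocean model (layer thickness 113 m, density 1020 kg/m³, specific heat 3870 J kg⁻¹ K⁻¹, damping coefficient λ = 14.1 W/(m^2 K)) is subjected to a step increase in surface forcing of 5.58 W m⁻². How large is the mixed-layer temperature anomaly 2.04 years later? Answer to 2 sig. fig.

0.34 K

Areal heat capacity C = ρ c_p D = 1020 × 3870 × 113 = 4.46×10^8 J/(m^2 K).
τ = C / λ = 4.46×10^8 / 14.1 = 3.16×10^7 s.
Equilibrium anomaly ΔT_eq = F / λ = 5.58 / 14.1 = 0.396 K.
t = 2.04 years = 6.44×10^7 s, so t/τ = 2.03.
ΔT(t) = ΔT_eq (1 − e^(−t/τ)) = 0.396 × (1 − e^−2.03) = 0.344 K.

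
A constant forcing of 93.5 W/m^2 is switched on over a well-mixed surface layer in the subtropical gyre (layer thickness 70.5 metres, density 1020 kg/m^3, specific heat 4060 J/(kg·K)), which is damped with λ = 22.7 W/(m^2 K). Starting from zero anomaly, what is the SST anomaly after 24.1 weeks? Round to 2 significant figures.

Areal heat capacity C = ρ c_p D = 1020 × 4060 × 70.5 = 2.92×10^8 J/(m^2 K).
τ = C / λ = 2.92×10^8 / 22.7 = 1.29×10^7 s.
Equilibrium anomaly ΔT_eq = F / λ = 93.5 / 22.7 = 4.12 K.
t = 24.1 weeks = 1.46×10^7 s, so t/τ = 1.13.
ΔT(t) = ΔT_eq (1 − e^(−t/τ)) = 4.12 × (1 − e^−1.13) = 2.79 K.

2.8 K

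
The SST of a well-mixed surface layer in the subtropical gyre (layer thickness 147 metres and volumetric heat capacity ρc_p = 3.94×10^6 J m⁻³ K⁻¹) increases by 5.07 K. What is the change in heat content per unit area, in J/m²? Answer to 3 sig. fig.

Areal heat capacity C = ρc_p × D = 3.94×10^6 × 147 = 5.79×10^8 J/(m^2 K).
ΔQ = C ΔT = 5.79×10^8 × 5.07 = 2.94×10^9 J/m².

2.94×10^9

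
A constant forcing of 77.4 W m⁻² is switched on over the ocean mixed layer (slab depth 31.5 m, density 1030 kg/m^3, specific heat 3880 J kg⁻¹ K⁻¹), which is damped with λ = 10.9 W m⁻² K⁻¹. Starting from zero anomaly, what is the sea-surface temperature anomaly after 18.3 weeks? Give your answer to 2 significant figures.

4.4 K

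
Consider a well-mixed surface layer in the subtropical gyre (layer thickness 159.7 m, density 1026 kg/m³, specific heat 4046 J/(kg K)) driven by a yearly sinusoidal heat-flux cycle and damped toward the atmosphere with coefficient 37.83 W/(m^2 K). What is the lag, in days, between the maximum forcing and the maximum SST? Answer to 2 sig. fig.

75 days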